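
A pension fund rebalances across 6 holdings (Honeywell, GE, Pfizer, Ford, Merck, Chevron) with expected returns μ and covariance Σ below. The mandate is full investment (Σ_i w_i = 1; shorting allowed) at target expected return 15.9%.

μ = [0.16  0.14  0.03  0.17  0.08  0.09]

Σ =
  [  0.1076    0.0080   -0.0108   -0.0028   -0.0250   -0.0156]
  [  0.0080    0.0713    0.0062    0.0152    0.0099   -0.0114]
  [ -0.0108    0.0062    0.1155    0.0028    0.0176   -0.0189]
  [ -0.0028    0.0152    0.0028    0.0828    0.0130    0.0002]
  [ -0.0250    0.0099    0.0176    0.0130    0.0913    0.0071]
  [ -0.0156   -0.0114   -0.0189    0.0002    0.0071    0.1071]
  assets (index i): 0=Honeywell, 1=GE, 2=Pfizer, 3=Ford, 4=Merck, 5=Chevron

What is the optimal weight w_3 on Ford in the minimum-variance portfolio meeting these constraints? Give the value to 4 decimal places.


x=Σ⁻¹μ = [1.8348  1.4519  0.3986  1.7061  0.8022  1.2761]
y=Σ⁻¹𝟙 = [13.8859  10.6073  9.9731  8.7573  9.3771  13.6107]
a=μᵀx=0.977873  b=𝟙ᵀx=7.469822  c=𝟙ᵀy=66.211304  D=ac−b²=8.948019
λ₁=(c·0.159−b)/D = (66.211304·0.159−7.469822)/8.948019 = 0.341727
λ₂=(a−b·0.159)/D = (0.977873−7.469822·0.159)/8.948019 = -0.023450
w* = 0.341727·x + -0.023450·y:
  w_0 = 0.341727·1.8348 + -0.023450·13.8859 = 0.3014  (Honeywell)
  w_1 = 0.341727·1.4519 + -0.023450·10.6073 = 0.2474  (GE)
  w_2 = 0.341727·0.3986 + -0.023450·9.9731 = -0.0977  (Pfizer)
  w_3 = 0.341727·1.7061 + -0.023450·8.7573 = 0.3777  (Ford)
  w_4 = 0.341727·0.8022 + -0.023450·9.3771 = 0.0542  (Merck)
  w_5 = 0.341727·1.2761 + -0.023450·13.6107 = 0.1169  (Chevron)
Σw_i=1.0000  μᵀw=0.1590
σ²=wᵀΣw=λ₁·μ_p+λ₂ = 0.341727·0.159 + -0.023450 = 0.030885 ≈ 0.0309

0.3777


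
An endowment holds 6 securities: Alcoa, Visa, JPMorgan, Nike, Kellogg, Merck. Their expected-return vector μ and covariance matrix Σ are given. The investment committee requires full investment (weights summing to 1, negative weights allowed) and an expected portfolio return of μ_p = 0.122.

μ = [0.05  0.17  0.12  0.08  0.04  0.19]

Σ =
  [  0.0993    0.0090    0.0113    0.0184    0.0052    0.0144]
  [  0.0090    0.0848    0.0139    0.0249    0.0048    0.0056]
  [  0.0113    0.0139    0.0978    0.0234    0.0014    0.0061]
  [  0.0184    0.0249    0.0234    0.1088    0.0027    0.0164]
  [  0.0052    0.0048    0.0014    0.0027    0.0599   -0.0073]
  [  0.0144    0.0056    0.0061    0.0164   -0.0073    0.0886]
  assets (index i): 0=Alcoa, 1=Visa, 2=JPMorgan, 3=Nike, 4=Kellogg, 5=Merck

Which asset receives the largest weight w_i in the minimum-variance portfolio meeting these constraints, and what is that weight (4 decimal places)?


Merck (0.2704)

u=Σ⁻¹μ = [-0.0648  1.7361  0.8888  -0.1750  0.7749  2.0803]
v=Σ⁻¹𝟙 = [5.6874  7.5478  6.8868  3.0720  16.5402  10.2053]
a=μᵀu=0.810800  b=𝟙ᵀu=5.240274  c=𝟙ᵀv=49.939446  D=ac−b²=13.030441
λ₁=(c·0.122−b)/D = (49.939446·0.122−5.240274)/13.030441 = 0.065411
λ₂=(a−b·0.122)/D = (0.810800−5.240274·0.122)/13.030441 = 0.013160
w* = 0.065411·u + 0.013160·v:
  w_0 = 0.065411·-0.0648 + 0.013160·5.6874 = 0.0706  (Alcoa)
  w_1 = 0.065411·1.7361 + 0.013160·7.5478 = 0.2129  (Visa)
  w_2 = 0.065411·0.8888 + 0.013160·6.8868 = 0.1488  (JPMorgan)
  w_3 = 0.065411·-0.1750 + 0.013160·3.0720 = 0.0290  (Nike)
  w_4 = 0.065411·0.7749 + 0.013160·16.5402 = 0.2684  (Kellogg)
  w_5 = 0.065411·2.0803 + 0.013160·10.2053 = 0.2704  (Merck)
Σw_i=1.0000  μᵀw=0.1220
σ²=wᵀΣw=λ₁·μ_p+λ₂ = 0.065411·0.122 + 0.013160 = 0.021141 ≈ 0.0211


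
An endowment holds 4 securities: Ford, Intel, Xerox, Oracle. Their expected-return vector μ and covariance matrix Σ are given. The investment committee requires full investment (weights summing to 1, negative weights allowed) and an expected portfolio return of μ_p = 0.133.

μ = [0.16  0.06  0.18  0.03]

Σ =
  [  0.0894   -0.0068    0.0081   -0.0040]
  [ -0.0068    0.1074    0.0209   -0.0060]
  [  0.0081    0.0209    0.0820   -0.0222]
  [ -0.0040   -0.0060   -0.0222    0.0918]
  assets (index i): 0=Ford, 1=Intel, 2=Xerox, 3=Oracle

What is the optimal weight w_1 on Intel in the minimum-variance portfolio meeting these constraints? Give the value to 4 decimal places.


0.0775

p=Σ⁻¹μ = [1.6532  0.2851  2.2173  0.9537]
q=Σ⁻¹𝟙 = [11.3131  8.3329  13.0374  15.0837]
a=μᵀp=0.709346  b=𝟙ᵀp=5.109311  c=𝟙ᵀq=47.767033  D=ac−b²=7.778303
λ₁=(c·0.133−b)/D = (47.767033·0.133−5.109311)/7.778303 = 0.159894
λ₂=(a−b·0.133)/D = (0.709346−5.109311·0.133)/7.778303 = 0.003832
w* = 0.159894·p + 0.003832·q:
  w_0 = 0.159894·1.6532 + 0.003832·11.3131 = 0.3077  (Ford)
  w_1 = 0.159894·0.2851 + 0.003832·8.3329 = 0.0775  (Intel)
  w_2 = 0.159894·2.2173 + 0.003832·13.0374 = 0.4045  (Xerox)
  w_3 = 0.159894·0.9537 + 0.003832·15.0837 = 0.2103  (Oracle)
Σw_i=1.0000  μᵀw=0.1330
σ²=wᵀΣw=λ₁·μ_p+λ₂ = 0.159894·0.133 + 0.003832 = 0.025098 ≈ 0.0251


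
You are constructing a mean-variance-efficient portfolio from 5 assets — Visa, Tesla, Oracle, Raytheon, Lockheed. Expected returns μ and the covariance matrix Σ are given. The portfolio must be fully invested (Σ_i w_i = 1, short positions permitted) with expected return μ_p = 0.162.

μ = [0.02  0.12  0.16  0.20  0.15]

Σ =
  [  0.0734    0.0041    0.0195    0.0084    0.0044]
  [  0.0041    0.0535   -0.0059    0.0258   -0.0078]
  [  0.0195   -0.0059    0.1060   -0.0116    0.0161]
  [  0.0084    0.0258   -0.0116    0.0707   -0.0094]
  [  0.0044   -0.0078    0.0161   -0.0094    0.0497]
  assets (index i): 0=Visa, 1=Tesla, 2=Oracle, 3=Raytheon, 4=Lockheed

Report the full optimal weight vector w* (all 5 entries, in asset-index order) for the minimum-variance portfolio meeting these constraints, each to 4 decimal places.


-0.0147  0.1994  0.1526  0.2910  0.3716

u=Σ⁻¹μ = [-0.7812  1.4806  1.5573  3.0888  3.3994]
v=Σ⁻¹𝟙 = [8.3269  16.6368  6.7136  11.0996  21.9190]
a=μᵀu=1.538887  b=𝟙ᵀu=8.744904  c=𝟙ᵀv=64.695919  D=ac−b²=23.086384
λ₁=(c·0.162−b)/D = (64.695919·0.162−8.744904)/23.086384 = 0.075189
λ₂=(a−b·0.162)/D = (1.538887−8.744904·0.162)/23.086384 = 0.005294
w* = 0.075189·u + 0.005294·v:
  w_0 = 0.075189·-0.7812 + 0.005294·8.3269 = -0.0147  (Visa)
  w_1 = 0.075189·1.4806 + 0.005294·16.6368 = 0.1994  (Tesla)
  w_2 = 0.075189·1.5573 + 0.005294·6.7136 = 0.1526  (Oracle)
  w_3 = 0.075189·3.0888 + 0.005294·11.0996 = 0.2910  (Raytheon)
  w_4 = 0.075189·3.3994 + 0.005294·21.9190 = 0.3716  (Lockheed)
Σw_i=1.0000  μᵀw=0.1620
σ²=wᵀΣw=λ₁·μ_p+λ₂ = 0.075189·0.162 + 0.005294 = 0.017474 ≈ 0.0175


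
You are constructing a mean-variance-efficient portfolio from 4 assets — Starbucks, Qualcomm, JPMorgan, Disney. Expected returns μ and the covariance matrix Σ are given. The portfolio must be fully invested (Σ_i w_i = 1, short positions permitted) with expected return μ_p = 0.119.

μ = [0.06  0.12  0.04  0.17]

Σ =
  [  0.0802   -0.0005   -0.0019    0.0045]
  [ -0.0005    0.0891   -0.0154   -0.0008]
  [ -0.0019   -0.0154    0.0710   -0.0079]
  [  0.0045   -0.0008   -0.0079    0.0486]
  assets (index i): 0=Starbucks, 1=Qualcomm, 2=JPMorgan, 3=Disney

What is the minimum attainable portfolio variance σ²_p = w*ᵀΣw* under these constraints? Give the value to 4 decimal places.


g=Σ⁻¹μ = [0.5830  1.6147  1.3396  3.6883]
h=Σ⁻¹𝟙 = [11.7494  14.9893  20.2116  23.0204]
a=μᵀg=0.909341  b=𝟙ᵀg=7.225612  c=𝟙ᵀh=69.970698  D=ac−b²=11.417746
λ₁=(c·0.119−b)/D = (69.970698·0.119−7.225612)/11.417746 = 0.096420
λ₂=(a−b·0.119)/D = (0.909341−7.225612·0.119)/11.417746 = 0.004335
w* = 0.096420·g + 0.004335·h:
  w_0 = 0.096420·0.5830 + 0.004335·11.7494 = 0.1071  (Starbucks)
  w_1 = 0.096420·1.6147 + 0.004335·14.9893 = 0.2207  (Qualcomm)
  w_2 = 0.096420·1.3396 + 0.004335·20.2116 = 0.2168  (JPMorgan)
  w_3 = 0.096420·3.6883 + 0.004335·23.0204 = 0.4554  (Disney)
Σw_i=1.0000  μᵀw=0.1190
σ²=wᵀΣw=λ₁·μ_p+λ₂ = 0.096420·0.119 + 0.004335 = 0.015809 ≈ 0.0158

0.0158


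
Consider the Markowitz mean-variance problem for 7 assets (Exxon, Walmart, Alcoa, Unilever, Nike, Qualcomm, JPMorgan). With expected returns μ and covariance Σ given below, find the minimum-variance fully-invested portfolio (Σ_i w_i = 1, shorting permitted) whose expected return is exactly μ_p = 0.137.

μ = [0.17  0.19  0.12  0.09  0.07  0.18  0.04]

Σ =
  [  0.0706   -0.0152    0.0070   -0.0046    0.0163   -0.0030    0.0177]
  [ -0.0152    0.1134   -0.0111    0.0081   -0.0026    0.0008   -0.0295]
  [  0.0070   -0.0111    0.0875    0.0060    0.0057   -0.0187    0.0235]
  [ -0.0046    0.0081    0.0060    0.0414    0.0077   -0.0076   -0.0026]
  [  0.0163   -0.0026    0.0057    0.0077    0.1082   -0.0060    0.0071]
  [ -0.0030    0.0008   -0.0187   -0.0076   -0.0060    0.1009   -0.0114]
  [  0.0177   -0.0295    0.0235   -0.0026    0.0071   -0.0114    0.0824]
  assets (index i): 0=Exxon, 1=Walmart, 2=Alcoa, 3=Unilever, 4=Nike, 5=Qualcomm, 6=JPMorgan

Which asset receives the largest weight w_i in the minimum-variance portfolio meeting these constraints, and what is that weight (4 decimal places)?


x=Σ⁻¹μ = [2.7891  2.1871  1.6116  2.2765  0.1257  2.3952  0.6020]
y=Σ⁻¹𝟙 = [13.7071  13.4417  9.6914  24.4183  5.2219  15.7093  13.7338]
a=μᵀx=1.751998  b=𝟙ᵀx=11.987316  c=𝟙ᵀy=95.923550  D=ac−b²=24.362164
λ₁=(c·0.137−b)/D = (95.923550·0.137−11.987316)/24.362164 = 0.047377
λ₂=(a−b·0.137)/D = (1.751998−11.987316·0.137)/24.362164 = 0.004504
w* = 0.047377·x + 0.004504·y:
  w_0 = 0.047377·2.7891 + 0.004504·13.7071 = 0.1939  (Exxon)
  w_1 = 0.047377·2.1871 + 0.004504·13.4417 = 0.1642  (Walmart)
  w_2 = 0.047377·1.6116 + 0.004504·9.6914 = 0.1200  (Alcoa)
  w_3 = 0.047377·2.2765 + 0.004504·24.4183 = 0.2178  (Unilever)
  w_4 = 0.047377·0.1257 + 0.004504·5.2219 = 0.0295  (Nike)
  w_5 = 0.047377·2.3952 + 0.004504·15.7093 = 0.1842  (Qualcomm)
  w_6 = 0.047377·0.6020 + 0.004504·13.7338 = 0.0904  (JPMorgan)
Σw_i=1.0000  μᵀw=0.1370
σ²=wᵀΣw=λ₁·μ_p+λ₂ = 0.047377·0.137 + 0.004504 = 0.010995 ≈ 0.0110

Unilever (0.2178)


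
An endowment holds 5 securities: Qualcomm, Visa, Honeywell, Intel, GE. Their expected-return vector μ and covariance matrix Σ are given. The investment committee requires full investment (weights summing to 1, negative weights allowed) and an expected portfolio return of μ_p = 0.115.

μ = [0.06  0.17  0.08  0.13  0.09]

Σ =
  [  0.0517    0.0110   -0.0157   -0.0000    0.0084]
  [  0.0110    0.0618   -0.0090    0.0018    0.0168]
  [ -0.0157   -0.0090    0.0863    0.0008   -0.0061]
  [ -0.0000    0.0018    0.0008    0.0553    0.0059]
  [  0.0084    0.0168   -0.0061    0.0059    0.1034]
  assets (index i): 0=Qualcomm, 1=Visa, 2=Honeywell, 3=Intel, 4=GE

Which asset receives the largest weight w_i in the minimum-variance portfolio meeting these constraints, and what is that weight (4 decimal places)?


Visa (0.2770)

p=Σ⁻¹μ = [0.9683  2.6279  1.3793  2.2112  0.3200]
q=Σ⁻¹𝟙 = [20.7989  12.8483  16.9753  16.7859  5.9376]
a=μᵀp=0.931446  b=𝟙ᵀp=7.506720  c=𝟙ᵀq=73.346043  D=ac−b²=11.967043
λ₁=(c·0.115−b)/D = (73.346043·0.115−7.506720)/11.967043 = 0.077553
λ₂=(a−b·0.115)/D = (0.931446−7.506720·0.115)/11.967043 = 0.005697
w* = 0.077553·p + 0.005697·q:
  w_0 = 0.077553·0.9683 + 0.005697·20.7989 = 0.1936  (Qualcomm)
  w_1 = 0.077553·2.6279 + 0.005697·12.8483 = 0.2770  (Visa)
  w_2 = 0.077553·1.3793 + 0.005697·16.9753 = 0.2037  (Honeywell)
  w_3 = 0.077553·2.2112 + 0.005697·16.7859 = 0.2671  (Intel)
  w_4 = 0.077553·0.3200 + 0.005697·5.9376 = 0.0586  (GE)
Σw_i=1.0000  μᵀw=0.1150
σ²=wᵀΣw=λ₁·μ_p+λ₂ = 0.077553·0.115 + 0.005697 = 0.014615 ≈ 0.0146


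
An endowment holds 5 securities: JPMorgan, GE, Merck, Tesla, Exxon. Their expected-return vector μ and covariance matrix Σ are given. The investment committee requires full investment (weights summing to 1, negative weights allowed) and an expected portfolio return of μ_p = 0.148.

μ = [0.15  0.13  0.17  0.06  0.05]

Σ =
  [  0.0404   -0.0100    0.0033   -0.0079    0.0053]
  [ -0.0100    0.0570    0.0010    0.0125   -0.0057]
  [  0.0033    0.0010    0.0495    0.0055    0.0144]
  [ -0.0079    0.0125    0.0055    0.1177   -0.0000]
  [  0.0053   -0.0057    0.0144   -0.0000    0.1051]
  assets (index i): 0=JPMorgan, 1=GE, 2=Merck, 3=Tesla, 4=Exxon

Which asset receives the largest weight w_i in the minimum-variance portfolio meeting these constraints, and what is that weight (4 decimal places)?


JPMorgan (0.4044)

x=Σ⁻¹μ = [4.2478  2.8968  3.0543  0.3445  0.0002]
y=Σ⁻¹𝟙 = [29.3857  21.5117  14.8938  7.4880  7.1589]
a=μᵀx=1.553661  b=𝟙ᵀx=10.543545  c=𝟙ᵀy=80.438084  D=ac−b²=13.807134
λ₁=(c·0.148−b)/D = (80.438084·0.148−10.543545)/13.807134 = 0.098593
λ₂=(a−b·0.148)/D = (1.553661−10.543545·0.148)/13.807134 = -0.000491
w* = 0.098593·x + -0.000491·y:
  w_0 = 0.098593·4.2478 + -0.000491·29.3857 = 0.4044  (JPMorgan)
  w_1 = 0.098593·2.8968 + -0.000491·21.5117 = 0.2750  (GE)
  w_2 = 0.098593·3.0543 + -0.000491·14.8938 = 0.2938  (Merck)
  w_3 = 0.098593·0.3445 + -0.000491·7.4880 = 0.0303  (Tesla)
  w_4 = 0.098593·0.0002 + -0.000491·7.1589 = -0.0035  (Exxon)
Σw_i=1.0000  μᵀw=0.1480
σ²=wᵀΣw=λ₁·μ_p+λ₂ = 0.098593·0.148 + -0.000491 = 0.014100 ≈ 0.0141


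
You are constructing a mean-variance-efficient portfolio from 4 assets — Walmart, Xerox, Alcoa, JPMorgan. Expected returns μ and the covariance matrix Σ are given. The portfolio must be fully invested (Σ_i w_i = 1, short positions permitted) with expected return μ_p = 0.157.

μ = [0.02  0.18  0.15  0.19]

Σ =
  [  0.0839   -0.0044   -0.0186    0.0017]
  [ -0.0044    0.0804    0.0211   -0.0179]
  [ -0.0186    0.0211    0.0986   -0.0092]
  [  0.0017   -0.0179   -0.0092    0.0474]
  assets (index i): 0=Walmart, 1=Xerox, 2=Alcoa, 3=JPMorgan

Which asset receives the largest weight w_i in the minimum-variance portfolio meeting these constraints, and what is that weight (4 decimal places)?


JPMorgan (0.4478)

x=Σ⁻¹μ = [0.6193  3.0952  1.4836  5.4430]
y=Σ⁻¹𝟙 = [14.8851  16.5647  12.1271  29.1724]
a=μᵀx=1.826239  b=𝟙ᵀx=10.641164  c=𝟙ᵀy=72.749233  D=ac−b²=19.623076
λ₁=(c·0.157−b)/D = (72.749233·0.157−10.641164)/19.623076 = 0.039773
λ₂=(a−b·0.157)/D = (1.826239−10.641164·0.157)/19.623076 = 0.007928
w* = 0.039773·x + 0.007928·y:
  w_0 = 0.039773·0.6193 + 0.007928·14.8851 = 0.1426  (Walmart)
  w_1 = 0.039773·3.0952 + 0.007928·16.5647 = 0.2544  (Xerox)
  w_2 = 0.039773·1.4836 + 0.007928·12.1271 = 0.1552  (Alcoa)
  w_3 = 0.039773·5.4430 + 0.007928·29.1724 = 0.4478  (JPMorgan)
Σw_i=1.0000  μᵀw=0.1570
σ²=wᵀΣw=λ₁·μ_p+λ₂ = 0.039773·0.157 + 0.007928 = 0.014173 ≈ 0.0142


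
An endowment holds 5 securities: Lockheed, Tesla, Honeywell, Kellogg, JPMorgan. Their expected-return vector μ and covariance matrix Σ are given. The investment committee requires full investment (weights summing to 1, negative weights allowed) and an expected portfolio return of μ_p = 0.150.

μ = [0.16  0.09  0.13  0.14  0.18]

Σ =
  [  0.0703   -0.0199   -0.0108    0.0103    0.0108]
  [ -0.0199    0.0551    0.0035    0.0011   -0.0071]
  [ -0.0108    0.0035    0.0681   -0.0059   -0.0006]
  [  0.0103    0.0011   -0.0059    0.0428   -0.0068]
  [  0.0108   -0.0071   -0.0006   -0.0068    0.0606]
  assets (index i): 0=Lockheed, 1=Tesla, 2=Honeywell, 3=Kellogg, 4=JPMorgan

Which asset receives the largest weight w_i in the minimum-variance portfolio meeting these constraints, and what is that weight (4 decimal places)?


g=Σ⁻¹μ = [2.4076  2.6974  2.4829  3.4845  3.2728]
h=Σ⁻¹𝟙 = [17.7789  25.3906  18.4494  24.0249  19.1865]
a=μᵀg=2.027704  b=𝟙ᵀg=14.345258  c=𝟙ᵀh=104.830331  D=ac−b²=6.778464
λ₁=(c·0.150−b)/D = (104.830331·0.150−14.345258)/6.778464 = 0.203481
λ₂=(a−b·0.150)/D = (2.027704−14.345258·0.150)/6.778464 = -0.018306
w* = 0.203481·g + -0.018306·h:
  w_0 = 0.203481·2.4076 + -0.018306·17.7789 = 0.1645  (Lockheed)
  w_1 = 0.203481·2.6974 + -0.018306·25.3906 = 0.0841  (Tesla)
  w_2 = 0.203481·2.4829 + -0.018306·18.4494 = 0.1675  (Honeywell)
  w_3 = 0.203481·3.4845 + -0.018306·24.0249 = 0.2692  (Kellogg)
  w_4 = 0.203481·3.2728 + -0.018306·19.1865 = 0.3147  (JPMorgan)
Σw_i=1.0000  μᵀw=0.1500
σ²=wᵀΣw=λ₁·μ_p+λ₂ = 0.203481·0.150 + -0.018306 = 0.012217 ≈ 0.0122

JPMorgan (0.3147)


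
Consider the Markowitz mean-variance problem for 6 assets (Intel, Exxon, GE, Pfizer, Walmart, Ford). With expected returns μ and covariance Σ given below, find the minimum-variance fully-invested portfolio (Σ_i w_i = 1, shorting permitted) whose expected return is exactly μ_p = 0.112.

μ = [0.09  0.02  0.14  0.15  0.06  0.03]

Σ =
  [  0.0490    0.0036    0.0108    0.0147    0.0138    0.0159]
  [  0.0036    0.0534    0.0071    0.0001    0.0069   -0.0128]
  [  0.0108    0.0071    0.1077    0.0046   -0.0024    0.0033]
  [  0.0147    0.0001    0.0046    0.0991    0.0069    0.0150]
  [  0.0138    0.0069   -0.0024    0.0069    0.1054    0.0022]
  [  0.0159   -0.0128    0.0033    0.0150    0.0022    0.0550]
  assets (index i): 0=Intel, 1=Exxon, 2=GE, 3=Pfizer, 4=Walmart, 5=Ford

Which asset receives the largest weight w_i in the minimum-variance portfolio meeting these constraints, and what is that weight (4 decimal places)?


p=Σ⁻¹μ = [1.1625  0.0438  1.1398  1.2960  0.3598  -0.2166]
q=Σ⁻¹𝟙 = [7.9732  20.9567  6.4498  5.3120  6.4815  18.6590]
a=μᵀp=0.474550  b=𝟙ᵀp=3.785156  c=𝟙ᵀq=65.832188  D=ac−b²=16.913283
λ₁=(c·0.112−b)/D = (65.832188·0.112−3.785156)/16.913283 = 0.212144
λ₂=(a−b·0.112)/D = (0.474550−3.785156·0.112)/16.913283 = 0.002992
w* = 0.212144·p + 0.002992·q:
  w_0 = 0.212144·1.1625 + 0.002992·7.9732 = 0.2705  (Intel)
  w_1 = 0.212144·0.0438 + 0.002992·20.9567 = 0.0720  (Exxon)
  w_2 = 0.212144·1.1398 + 0.002992·6.4498 = 0.2611  (GE)
  w_3 = 0.212144·1.2960 + 0.002992·5.3120 = 0.2908  (Pfizer)
  w_4 = 0.212144·0.3598 + 0.002992·6.4815 = 0.0957  (Walmart)
  w_5 = 0.212144·-0.2166 + 0.002992·18.6590 = 0.0099  (Ford)
Σw_i=1.0000  μᵀw=0.1120
σ²=wᵀΣw=λ₁·μ_p+λ₂ = 0.212144·0.112 + 0.002992 = 0.026753 ≈ 0.0268

Pfizer (0.2908)


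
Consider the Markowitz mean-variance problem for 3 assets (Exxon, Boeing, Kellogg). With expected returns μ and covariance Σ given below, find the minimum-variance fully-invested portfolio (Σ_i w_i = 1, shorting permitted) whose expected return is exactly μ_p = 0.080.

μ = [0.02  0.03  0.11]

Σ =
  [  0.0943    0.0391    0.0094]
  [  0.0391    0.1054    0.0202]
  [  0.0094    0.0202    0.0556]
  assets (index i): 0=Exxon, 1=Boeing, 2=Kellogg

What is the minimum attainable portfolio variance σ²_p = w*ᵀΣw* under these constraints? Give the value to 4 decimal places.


0.0382

u=Σ⁻¹μ = [0.0631  -0.1246  2.0130]
v=Σ⁻¹𝟙 = [7.5164  3.7576  15.3497]
a=μᵀu=0.218956  b=𝟙ᵀu=1.951521  c=𝟙ᵀv=26.623617  D=ac−b²=2.020953
λ₁=(c·0.080−b)/D = (26.623617·0.080−1.951521)/2.020953 = 0.088259
λ₂=(a−b·0.080)/D = (0.218956−1.951521·0.080)/2.020953 = 0.031091
w* = 0.088259·u + 0.031091·v:
  w_0 = 0.088259·0.0631 + 0.031091·7.5164 = 0.2393  (Exxon)
  w_1 = 0.088259·-0.1246 + 0.031091·3.7576 = 0.1058  (Boeing)
  w_2 = 0.088259·2.0130 + 0.031091·15.3497 = 0.6549  (Kellogg)
Σw_i=1.0000  μᵀw=0.0800
σ²=wᵀΣw=λ₁·μ_p+λ₂ = 0.088259·0.080 + 0.031091 = 0.038152 ≈ 0.0382


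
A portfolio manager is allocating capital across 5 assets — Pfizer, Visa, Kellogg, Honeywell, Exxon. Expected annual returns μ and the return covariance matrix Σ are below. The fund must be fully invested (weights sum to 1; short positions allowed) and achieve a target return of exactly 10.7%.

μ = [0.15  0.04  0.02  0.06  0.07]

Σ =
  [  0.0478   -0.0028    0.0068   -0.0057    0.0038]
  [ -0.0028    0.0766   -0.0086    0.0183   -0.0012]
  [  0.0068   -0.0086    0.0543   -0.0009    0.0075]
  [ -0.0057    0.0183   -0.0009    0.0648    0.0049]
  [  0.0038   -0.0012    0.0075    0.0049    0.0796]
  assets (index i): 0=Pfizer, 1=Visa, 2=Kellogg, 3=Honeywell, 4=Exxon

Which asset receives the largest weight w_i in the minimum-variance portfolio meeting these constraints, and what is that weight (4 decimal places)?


u=Σ⁻¹μ = [3.2400  0.3952  -0.0501  1.0479  0.6709]
v=Σ⁻¹𝟙 = [20.0890  12.6869  16.8291  13.1392  9.4006]
a=μᵀu=0.610637  b=𝟙ᵀu=5.303807  c=𝟙ᵀv=72.144831  D=ac−b²=15.923967
λ₁=(c·0.107−b)/D = (72.144831·0.107−5.303807)/15.923967 = 0.151702
λ₂=(a−b·0.107)/D = (0.610637−5.303807·0.107)/15.923967 = 0.002709
w* = 0.151702·u + 0.002709·v:
  w_0 = 0.151702·3.2400 + 0.002709·20.0890 = 0.5459  (Pfizer)
  w_1 = 0.151702·0.3952 + 0.002709·12.6869 = 0.0943  (Visa)
  w_2 = 0.151702·-0.0501 + 0.002709·16.8291 = 0.0380  (Kellogg)
  w_3 = 0.151702·1.0479 + 0.002709·13.1392 = 0.1946  (Honeywell)
  w_4 = 0.151702·0.6709 + 0.002709·9.4006 = 0.1272  (Exxon)
Σw_i=1.0000  μᵀw=0.1070
σ²=wᵀΣw=λ₁·μ_p+λ₂ = 0.151702·0.107 + 0.002709 = 0.018941 ≈ 0.0189

Pfizer (0.5459)


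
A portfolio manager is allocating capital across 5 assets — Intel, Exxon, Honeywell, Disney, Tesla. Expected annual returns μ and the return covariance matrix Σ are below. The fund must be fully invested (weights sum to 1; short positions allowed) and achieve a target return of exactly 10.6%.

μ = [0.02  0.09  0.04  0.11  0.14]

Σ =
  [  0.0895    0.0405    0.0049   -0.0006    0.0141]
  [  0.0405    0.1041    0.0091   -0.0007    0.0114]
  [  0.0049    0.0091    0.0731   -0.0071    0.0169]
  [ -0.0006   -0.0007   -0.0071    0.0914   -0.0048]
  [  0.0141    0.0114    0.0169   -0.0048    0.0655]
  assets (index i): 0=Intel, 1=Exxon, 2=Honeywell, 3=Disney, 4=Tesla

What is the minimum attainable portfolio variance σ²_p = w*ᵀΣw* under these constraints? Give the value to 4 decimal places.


0.0240

p=Σ⁻¹μ = [-0.4840  0.8149  0.1056  1.3287  2.1699]
q=Σ⁻¹𝟙 = [6.6938  4.8966  11.2964  12.4762  10.9736]
a=μᵀp=0.517832  b=𝟙ᵀp=3.935115  c=𝟙ᵀq=46.336601  D=ac−b²=8.509455
λ₁=(c·0.106−b)/D = (46.336601·0.106−3.935115)/8.509455 = 0.114762
λ₂=(a−b·0.106)/D = (0.517832−3.935115·0.106)/8.509455 = 0.011835
w* = 0.114762·p + 0.011835·q:
  w_0 = 0.114762·-0.4840 + 0.011835·6.6938 = 0.0237  (Intel)
  w_1 = 0.114762·0.8149 + 0.011835·4.8966 = 0.1515  (Exxon)
  w_2 = 0.114762·0.1056 + 0.011835·11.2964 = 0.1458  (Honeywell)
  w_3 = 0.114762·1.3287 + 0.011835·12.4762 = 0.3001  (Disney)
  w_4 = 0.114762·2.1699 + 0.011835·10.9736 = 0.3789  (Tesla)
Σw_i=1.0000  μᵀw=0.1060
σ²=wᵀΣw=λ₁·μ_p+λ₂ = 0.114762·0.106 + 0.011835 = 0.024000 ≈ 0.0240


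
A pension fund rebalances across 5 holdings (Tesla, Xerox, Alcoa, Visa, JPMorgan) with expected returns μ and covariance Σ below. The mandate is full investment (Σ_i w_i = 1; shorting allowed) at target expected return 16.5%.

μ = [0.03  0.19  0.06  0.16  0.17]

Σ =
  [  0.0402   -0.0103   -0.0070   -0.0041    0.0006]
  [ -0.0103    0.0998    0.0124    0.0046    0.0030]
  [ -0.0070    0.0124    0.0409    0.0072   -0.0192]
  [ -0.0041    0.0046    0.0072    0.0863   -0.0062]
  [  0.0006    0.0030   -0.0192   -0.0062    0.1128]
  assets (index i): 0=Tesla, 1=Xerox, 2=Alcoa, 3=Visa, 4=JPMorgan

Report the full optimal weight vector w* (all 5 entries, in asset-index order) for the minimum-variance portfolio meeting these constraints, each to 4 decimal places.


g=Σ⁻¹μ = [1.6538  1.7133  1.7805  1.8260  1.8562]
h=Σ⁻¹𝟙 = [33.6297  8.4989  32.5377  11.0670  14.6070]
a=μᵀg=1.089688  b=𝟙ᵀg=8.829839  c=𝟙ᵀh=100.340207  D=ac−b²=31.373460
λ₁=(c·0.165−b)/D = (100.340207·0.165−8.829839)/31.373460 = 0.246269
λ₂=(a−b·0.165)/D = (1.089688−8.829839·0.165)/31.373460 = -0.011705
w* = 0.246269·g + -0.011705·h:
  w_0 = 0.246269·1.6538 + -0.011705·33.6297 = 0.0136  (Tesla)
  w_1 = 0.246269·1.7133 + -0.011705·8.4989 = 0.3225  (Xerox)
  w_2 = 0.246269·1.7805 + -0.011705·32.5377 = 0.0576  (Alcoa)
  w_3 = 0.246269·1.8260 + -0.011705·11.0670 = 0.3202  (Visa)
  w_4 = 0.246269·1.8562 + -0.011705·14.6070 = 0.2861  (JPMorgan)
Σw_i=1.0000  μᵀw=0.1650
σ²=wᵀΣw=λ₁·μ_p+λ₂ = 0.246269·0.165 + -0.011705 = 0.028929 ≈ 0.0289

0.0136  0.3225  0.0576  0.3202  0.2861


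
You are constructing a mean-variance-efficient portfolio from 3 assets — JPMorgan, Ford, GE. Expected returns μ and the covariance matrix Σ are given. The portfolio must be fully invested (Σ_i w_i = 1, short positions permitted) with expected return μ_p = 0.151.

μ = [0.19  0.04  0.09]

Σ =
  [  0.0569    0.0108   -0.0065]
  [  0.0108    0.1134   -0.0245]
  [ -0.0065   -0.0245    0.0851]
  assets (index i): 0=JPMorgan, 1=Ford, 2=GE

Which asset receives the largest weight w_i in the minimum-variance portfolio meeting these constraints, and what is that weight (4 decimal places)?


JPMorgan (0.6472)

g=Σ⁻¹μ = [3.4380  0.3311  1.4155]
h=Σ⁻¹𝟙 = [17.3977  10.6497  16.1457]
a=μᵀg=0.793869  b=𝟙ᵀg=5.184673  c=𝟙ᵀh=44.193163  D=ac−b²=8.202747
λ₁=(c·0.151−b)/D = (44.193163·0.151−5.184673)/8.202747 = 0.181463
λ₂=(a−b·0.151)/D = (0.793869−5.184673·0.151)/8.202747 = 0.001339
w* = 0.181463·g + 0.001339·h:
  w_0 = 0.181463·3.4380 + 0.001339·17.3977 = 0.6472  (JPMorgan)
  w_1 = 0.181463·0.3311 + 0.001339·10.6497 = 0.0743  (Ford)
  w_2 = 0.181463·1.4155 + 0.001339·16.1457 = 0.2785  (GE)
Σw_i=1.0000  μᵀw=0.1510
σ²=wᵀΣw=λ₁·μ_p+λ₂ = 0.181463·0.151 + 0.001339 = 0.028740 ≈ 0.0287


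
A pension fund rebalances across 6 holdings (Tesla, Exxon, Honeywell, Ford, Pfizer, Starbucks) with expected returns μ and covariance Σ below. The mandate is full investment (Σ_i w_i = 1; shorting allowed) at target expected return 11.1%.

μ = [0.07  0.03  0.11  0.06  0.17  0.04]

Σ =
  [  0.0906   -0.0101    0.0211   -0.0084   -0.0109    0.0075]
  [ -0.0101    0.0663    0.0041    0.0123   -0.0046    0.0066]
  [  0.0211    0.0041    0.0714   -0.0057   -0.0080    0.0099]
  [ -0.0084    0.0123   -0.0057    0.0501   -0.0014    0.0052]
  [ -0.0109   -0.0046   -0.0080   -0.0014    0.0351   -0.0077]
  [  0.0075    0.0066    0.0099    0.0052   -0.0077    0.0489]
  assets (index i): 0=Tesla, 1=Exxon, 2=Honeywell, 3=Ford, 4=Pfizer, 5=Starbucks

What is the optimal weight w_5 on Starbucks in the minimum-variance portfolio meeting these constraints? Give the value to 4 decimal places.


0.1093

p=Σ⁻¹μ = [1.1928  0.5554  1.8135  1.5338  5.9739  0.9705]
q=Σ⁻¹𝟙 = [15.1400  14.0877  12.5459  19.7602  42.7020  18.3092]
a=μᵀp=1.446046  b=𝟙ᵀp=12.039802  c=𝟙ᵀq=122.544992  D=ac−b²=32.248902
λ₁=(c·0.111−b)/D = (122.544992·0.111−12.039802)/32.248902 = 0.048457
λ₂=(a−b·0.111)/D = (1.446046−12.039802·0.111)/32.248902 = 0.003399
w* = 0.048457·p + 0.003399·q:
  w_0 = 0.048457·1.1928 + 0.003399·15.1400 = 0.1093  (Tesla)
  w_1 = 0.048457·0.5554 + 0.003399·14.0877 = 0.0748  (Exxon)
  w_2 = 0.048457·1.8135 + 0.003399·12.5459 = 0.1305  (Honeywell)
  w_3 = 0.048457·1.5338 + 0.003399·19.7602 = 0.1415  (Ford)
  w_4 = 0.048457·5.9739 + 0.003399·42.7020 = 0.4346  (Pfizer)
  w_5 = 0.048457·0.9705 + 0.003399·18.3092 = 0.1093  (Starbucks)
Σw_i=1.0000  μᵀw=0.1110
σ²=wᵀΣw=λ₁·μ_p+λ₂ = 0.048457·0.111 + 0.003399 = 0.008778 ≈ 0.0088


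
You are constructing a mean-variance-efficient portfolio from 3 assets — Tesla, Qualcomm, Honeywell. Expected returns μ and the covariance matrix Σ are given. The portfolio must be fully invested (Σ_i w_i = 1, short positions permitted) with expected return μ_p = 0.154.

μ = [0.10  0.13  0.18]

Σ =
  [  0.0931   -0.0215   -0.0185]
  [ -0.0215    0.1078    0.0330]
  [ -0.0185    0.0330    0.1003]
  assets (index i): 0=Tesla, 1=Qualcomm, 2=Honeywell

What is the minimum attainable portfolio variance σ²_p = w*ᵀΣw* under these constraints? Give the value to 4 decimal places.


0.0450

p=Σ⁻¹μ = [1.6559  0.9934  1.7732]
q=Σ⁻¹𝟙 = [14.8002  9.2746  9.6485]
a=μᵀp=0.613902  b=𝟙ᵀp=4.422449  c=𝟙ᵀq=33.723330  D=ac−b²=1.144775
λ₁=(c·0.154−b)/D = (33.723330·0.154−4.422449)/1.144775 = 0.673445
λ₂=(a−b·0.154)/D = (0.613902−4.422449·0.154)/1.144775 = -0.058662
w* = 0.673445·p + -0.058662·q:
  w_0 = 0.673445·1.6559 + -0.058662·14.8002 = 0.2469  (Tesla)
  w_1 = 0.673445·0.9934 + -0.058662·9.2746 = 0.1249  (Qualcomm)
  w_2 = 0.673445·1.7732 + -0.058662·9.6485 = 0.6282  (Honeywell)
Σw_i=1.0000  μᵀw=0.1540
σ²=wᵀΣw=λ₁·μ_p+λ₂ = 0.673445·0.154 + -0.058662 = 0.045049 ≈ 0.0450


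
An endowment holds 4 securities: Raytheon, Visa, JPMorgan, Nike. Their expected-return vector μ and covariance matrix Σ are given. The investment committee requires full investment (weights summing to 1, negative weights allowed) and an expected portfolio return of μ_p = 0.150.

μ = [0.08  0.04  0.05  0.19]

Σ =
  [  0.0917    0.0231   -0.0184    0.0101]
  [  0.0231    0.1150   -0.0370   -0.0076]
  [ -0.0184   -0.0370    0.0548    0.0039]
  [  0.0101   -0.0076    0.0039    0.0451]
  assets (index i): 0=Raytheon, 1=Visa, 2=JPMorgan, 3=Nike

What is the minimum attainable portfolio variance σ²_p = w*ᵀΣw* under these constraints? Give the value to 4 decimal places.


x=Σ⁻¹μ = [0.4533  0.9948  1.4406  4.1544]
y=Σ⁻¹𝟙 = [10.6390  18.4543  32.8528  20.0593]
a=μᵀx=0.937428  b=𝟙ᵀx=7.043195  c=𝟙ᵀy=82.005434  D=ac−b²=27.267579
λ₁=(c·0.150−b)/D = (82.005434·0.150−7.043195)/27.267579 = 0.192816
λ₂=(a−b·0.150)/D = (0.937428−7.043195·0.150)/27.267579 = -0.004366
w* = 0.192816·x + -0.004366·y:
  w_0 = 0.192816·0.4533 + -0.004366·10.6390 = 0.0410  (Raytheon)
  w_1 = 0.192816·0.9948 + -0.004366·18.4543 = 0.1112  (Visa)
  w_2 = 0.192816·1.4406 + -0.004366·32.8528 = 0.1343  (JPMorgan)
  w_3 = 0.192816·4.1544 + -0.004366·20.0593 = 0.7135  (Nike)
Σw_i=1.0000  μᵀw=0.1500
σ²=wᵀΣw=λ₁·μ_p+λ₂ = 0.192816·0.150 + -0.004366 = 0.024556 ≈ 0.0246

0.0246


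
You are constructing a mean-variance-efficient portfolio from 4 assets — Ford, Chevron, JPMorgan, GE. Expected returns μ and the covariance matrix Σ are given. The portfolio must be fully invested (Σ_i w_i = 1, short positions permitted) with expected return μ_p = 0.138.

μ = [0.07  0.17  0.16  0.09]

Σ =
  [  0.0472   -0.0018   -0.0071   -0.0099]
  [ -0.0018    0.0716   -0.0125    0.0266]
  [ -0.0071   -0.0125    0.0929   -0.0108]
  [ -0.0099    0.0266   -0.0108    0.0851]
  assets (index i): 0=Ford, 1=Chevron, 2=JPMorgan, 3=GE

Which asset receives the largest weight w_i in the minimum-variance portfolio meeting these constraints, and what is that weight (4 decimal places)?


Chevron (0.3760)

u=Σ⁻¹μ = [2.0967  2.5329  2.3168  0.8038]
v=Σ⁻¹𝟙 = [26.7944  12.6234  16.0166  12.9549]
a=μᵀu=1.020385  b=𝟙ᵀu=7.750190  c=𝟙ᵀv=68.389311  D=ac−b²=9.717985
λ₁=(c·0.138−b)/D = (68.389311·0.138−7.750190)/9.717985 = 0.173651
λ₂=(a−b·0.138)/D = (1.020385−7.750190·0.138)/9.717985 = -0.005057
w* = 0.173651·u + -0.005057·v:
  w_0 = 0.173651·2.0967 + -0.005057·26.7944 = 0.2286  (Ford)
  w_1 = 0.173651·2.5329 + -0.005057·12.6234 = 0.3760  (Chevron)
  w_2 = 0.173651·2.3168 + -0.005057·16.0166 = 0.3213  (JPMorgan)
  w_3 = 0.173651·0.8038 + -0.005057·12.9549 = 0.0741  (GE)
Σw_i=1.0000  μᵀw=0.1380
σ²=wᵀΣw=λ₁·μ_p+λ₂ = 0.173651·0.138 + -0.005057 = 0.018907 ≈ 0.0189


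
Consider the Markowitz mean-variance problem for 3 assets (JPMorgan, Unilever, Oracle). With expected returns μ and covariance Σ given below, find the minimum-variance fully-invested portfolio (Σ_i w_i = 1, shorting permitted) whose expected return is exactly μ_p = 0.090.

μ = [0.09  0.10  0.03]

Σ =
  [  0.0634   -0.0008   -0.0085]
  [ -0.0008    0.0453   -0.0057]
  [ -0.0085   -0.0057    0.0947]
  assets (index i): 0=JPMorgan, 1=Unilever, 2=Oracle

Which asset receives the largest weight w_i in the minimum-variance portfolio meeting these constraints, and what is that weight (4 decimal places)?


Unilever (0.5541)

u=Σ⁻¹μ = [1.5282  2.3091  0.5929]
v=Σ⁻¹𝟙 = [17.9027  24.1047  13.6174]
a=μᵀu=0.386236  b=𝟙ᵀu=4.430233  c=𝟙ᵀv=55.624797  D=ac−b²=1.857308
λ₁=(c·0.090−b)/D = (55.624797·0.090−4.430233)/1.857308 = 0.310125
λ₂=(a−b·0.090)/D = (0.386236−4.430233·0.090)/1.857308 = -0.006722
w* = 0.310125·u + -0.006722·v:
  w_0 = 0.310125·1.5282 + -0.006722·17.9027 = 0.3536  (JPMorgan)
  w_1 = 0.310125·2.3091 + -0.006722·24.1047 = 0.5541  (Unilever)
  w_2 = 0.310125·0.5929 + -0.006722·13.6174 = 0.0923  (Oracle)
Σw_i=1.0000  μᵀw=0.0900
σ²=wᵀΣw=λ₁·μ_p+λ₂ = 0.310125·0.090 + -0.006722 = 0.021189 ≈ 0.0212


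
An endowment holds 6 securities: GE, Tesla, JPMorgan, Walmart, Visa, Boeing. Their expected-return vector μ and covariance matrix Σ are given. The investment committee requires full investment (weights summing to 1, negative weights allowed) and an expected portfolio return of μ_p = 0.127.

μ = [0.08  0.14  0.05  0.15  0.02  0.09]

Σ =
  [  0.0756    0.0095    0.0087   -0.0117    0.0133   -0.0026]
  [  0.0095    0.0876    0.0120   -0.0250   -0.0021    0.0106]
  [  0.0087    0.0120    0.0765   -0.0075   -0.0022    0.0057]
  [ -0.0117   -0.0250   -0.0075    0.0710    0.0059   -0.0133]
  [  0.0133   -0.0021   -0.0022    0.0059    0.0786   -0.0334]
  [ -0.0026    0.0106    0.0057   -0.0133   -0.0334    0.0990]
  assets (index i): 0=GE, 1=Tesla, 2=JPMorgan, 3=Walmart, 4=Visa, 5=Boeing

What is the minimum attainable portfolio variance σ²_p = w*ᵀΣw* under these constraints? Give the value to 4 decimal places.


0.0156

g=Σ⁻¹μ = [1.2214  2.2198  0.4115  3.3424  0.4055  1.2656]
h=Σ⁻¹𝟙 = [11.5059  13.7620  11.1452  23.8176  16.9839  17.2177]
a=μᵀg=1.052441  b=𝟙ᵀg=8.866310  c=𝟙ᵀh=94.432234  D=ac−b²=20.772891
λ₁=(c·0.127−b)/D = (94.432234·0.127−8.866310)/20.772891 = 0.150513
λ₂=(a−b·0.127)/D = (1.052441−8.866310·0.127)/20.772891 = -0.003542
w* = 0.150513·g + -0.003542·h:
  w_0 = 0.150513·1.2214 + -0.003542·11.5059 = 0.1431  (GE)
  w_1 = 0.150513·2.2198 + -0.003542·13.7620 = 0.2854  (Tesla)
  w_2 = 0.150513·0.4115 + -0.003542·11.1452 = 0.0225  (JPMorgan)
  w_3 = 0.150513·3.3424 + -0.003542·23.8176 = 0.4187  (Walmart)
  w_4 = 0.150513·0.4055 + -0.003542·16.9839 = 0.0009  (Visa)
  w_5 = 0.150513·1.2656 + -0.003542·17.2177 = 0.1295  (Boeing)
Σw_i=1.0000  μᵀw=0.1270
σ²=wᵀΣw=λ₁·μ_p+λ₂ = 0.150513·0.127 + -0.003542 = 0.015573 ≈ 0.0156


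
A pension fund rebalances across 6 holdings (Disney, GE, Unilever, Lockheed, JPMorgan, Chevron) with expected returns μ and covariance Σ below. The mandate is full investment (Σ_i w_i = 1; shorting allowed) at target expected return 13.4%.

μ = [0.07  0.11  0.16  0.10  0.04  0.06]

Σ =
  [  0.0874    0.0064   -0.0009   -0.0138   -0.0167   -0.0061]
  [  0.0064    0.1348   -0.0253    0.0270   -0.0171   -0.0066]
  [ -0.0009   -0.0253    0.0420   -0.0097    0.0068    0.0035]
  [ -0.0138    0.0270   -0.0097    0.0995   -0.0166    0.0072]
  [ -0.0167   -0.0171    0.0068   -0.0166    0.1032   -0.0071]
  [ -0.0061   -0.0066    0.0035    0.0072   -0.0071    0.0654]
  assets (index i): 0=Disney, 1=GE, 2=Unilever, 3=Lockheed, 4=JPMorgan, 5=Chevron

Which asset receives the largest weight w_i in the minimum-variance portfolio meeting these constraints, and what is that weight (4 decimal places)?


u=Σ⁻¹μ = [1.1482  1.5598  4.8723  1.2830  0.7766  0.8643]
v=Σ⁻¹𝟙 = [17.1614  12.5281  30.8777  13.4702  15.8266  16.7382]
a=μᵀu=1.242741  b=𝟙ᵀu=10.504194  c=𝟙ᵀv=106.602216  D=ac−b²=22.140823
λ₁=(c·0.134−b)/D = (106.602216·0.134−10.504194)/22.140823 = 0.170748
λ₂=(a−b·0.134)/D = (1.242741−10.504194·0.134)/22.140823 = -0.007444
w* = 0.170748·u + -0.007444·v:
  w_0 = 0.170748·1.1482 + -0.007444·17.1614 = 0.0683  (Disney)
  w_1 = 0.170748·1.5598 + -0.007444·12.5281 = 0.1731  (GE)
  w_2 = 0.170748·4.8723 + -0.007444·30.8777 = 0.6021  (Unilever)
  w_3 = 0.170748·1.2830 + -0.007444·13.4702 = 0.1188  (Lockheed)
  w_4 = 0.170748·0.7766 + -0.007444·15.8266 = 0.0148  (JPMorgan)
  w_5 = 0.170748·0.8643 + -0.007444·16.7382 = 0.0230  (Chevron)
Σw_i=1.0000  μᵀw=0.1340
σ²=wᵀΣw=λ₁·μ_p+λ₂ = 0.170748·0.134 + -0.007444 = 0.015436 ≈ 0.0154

Unilever (0.6021)


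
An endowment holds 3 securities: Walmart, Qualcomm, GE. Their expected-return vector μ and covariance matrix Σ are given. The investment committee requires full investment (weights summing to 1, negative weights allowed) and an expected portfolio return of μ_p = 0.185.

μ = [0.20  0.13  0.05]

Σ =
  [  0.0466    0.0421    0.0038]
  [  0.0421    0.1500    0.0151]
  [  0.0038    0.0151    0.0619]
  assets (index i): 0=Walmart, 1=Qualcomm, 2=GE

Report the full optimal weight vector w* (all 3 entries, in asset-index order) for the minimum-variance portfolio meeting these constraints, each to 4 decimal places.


g=Σ⁻¹μ = [4.7090  -0.5200  0.6455]
h=Σ⁻¹𝟙 = [20.8695  -0.7053  15.0460]
a=μᵀg=0.906472  b=𝟙ᵀg=4.834511  c=𝟙ᵀh=35.210174  D=ac−b²=8.544551
λ₁=(c·0.185−b)/D = (35.210174·0.185−4.834511)/8.544551 = 0.196543
λ₂=(a−b·0.185)/D = (0.906472−4.834511·0.185)/8.544551 = 0.001415
w* = 0.196543·g + 0.001415·h:
  w_0 = 0.196543·4.7090 + 0.001415·20.8695 = 0.9550  (Walmart)
  w_1 = 0.196543·-0.5200 + 0.001415·-0.7053 = -0.1032  (Qualcomm)
  w_2 = 0.196543·0.6455 + 0.001415·15.0460 = 0.1482  (GE)
Σw_i=1.0000  μᵀw=0.1850
σ²=wᵀΣw=λ₁·μ_p+λ₂ = 0.196543·0.185 + 0.001415 = 0.037775 ≈ 0.0378

0.9550  -0.1032  0.1482


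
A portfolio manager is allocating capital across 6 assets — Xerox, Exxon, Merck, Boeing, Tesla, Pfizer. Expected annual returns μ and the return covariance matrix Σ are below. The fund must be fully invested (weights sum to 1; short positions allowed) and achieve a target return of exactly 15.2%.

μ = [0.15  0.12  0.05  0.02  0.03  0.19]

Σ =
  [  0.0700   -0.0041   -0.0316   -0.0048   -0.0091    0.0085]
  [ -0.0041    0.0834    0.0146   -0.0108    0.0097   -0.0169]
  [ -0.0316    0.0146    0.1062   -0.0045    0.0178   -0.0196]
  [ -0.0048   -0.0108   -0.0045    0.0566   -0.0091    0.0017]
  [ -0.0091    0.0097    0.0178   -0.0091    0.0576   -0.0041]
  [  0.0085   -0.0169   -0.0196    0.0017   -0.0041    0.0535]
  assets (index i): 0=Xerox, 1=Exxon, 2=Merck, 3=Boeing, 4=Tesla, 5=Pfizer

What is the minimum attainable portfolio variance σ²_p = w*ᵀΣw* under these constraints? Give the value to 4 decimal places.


0.0150

x=Σ⁻¹μ = [2.6578  2.2555  1.7390  1.0956  0.5157  4.4834]
y=Σ⁻¹𝟙 = [24.0421  16.8738  17.1724  26.5540  19.1364  27.1160]
a=μᵀx=1.645504  b=𝟙ᵀx=12.747006  c=𝟙ᵀy=130.894757  D=ac−b²=52.901742
λ₁=(c·0.152−b)/D = (130.894757·0.152−12.747006)/52.901742 = 0.135137
λ₂=(a−b·0.152)/D = (1.645504−12.747006·0.152)/52.901742 = -0.005520
w* = 0.135137·x + -0.005520·y:
  w_0 = 0.135137·2.6578 + -0.005520·24.0421 = 0.2264  (Xerox)
  w_1 = 0.135137·2.2555 + -0.005520·16.8738 = 0.2116  (Exxon)
  w_2 = 0.135137·1.7390 + -0.005520·17.1724 = 0.1402  (Merck)
  w_3 = 0.135137·1.0956 + -0.005520·26.5540 = 0.0015  (Boeing)
  w_4 = 0.135137·0.5157 + -0.005520·19.1364 = -0.0359  (Tesla)
  w_5 = 0.135137·4.4834 + -0.005520·27.1160 = 0.4562  (Pfizer)
Σw_i=1.0000  μᵀw=0.1520
σ²=wᵀΣw=λ₁·μ_p+λ₂ = 0.135137·0.152 + -0.005520 = 0.015020 ≈ 0.0150


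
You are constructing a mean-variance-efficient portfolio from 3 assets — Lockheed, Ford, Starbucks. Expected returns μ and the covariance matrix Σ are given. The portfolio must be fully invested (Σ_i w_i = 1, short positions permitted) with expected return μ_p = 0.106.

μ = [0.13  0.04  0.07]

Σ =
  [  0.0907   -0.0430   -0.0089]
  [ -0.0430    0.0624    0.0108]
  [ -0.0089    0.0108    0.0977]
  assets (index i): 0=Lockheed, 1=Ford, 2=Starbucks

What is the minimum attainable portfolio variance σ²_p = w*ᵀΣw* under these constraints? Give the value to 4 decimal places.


0.0350

u=Σ⁻¹μ = [2.5968  2.3097  0.6977]
v=Σ⁻¹𝟙 = [27.8752  33.6676  9.0530]
a=μᵀu=0.478808  b=𝟙ᵀu=5.604192  c=𝟙ᵀv=70.595850  D=ac−b²=2.394919
λ₁=(c·0.106−b)/D = (70.595850·0.106−5.604192)/2.394919 = 0.784564
λ₂=(a−b·0.106)/D = (0.478808−5.604192·0.106)/2.394919 = -0.048117
w* = 0.784564·u + -0.048117·v:
  w_0 = 0.784564·2.5968 + -0.048117·27.8752 = 0.6961  (Lockheed)
  w_1 = 0.784564·2.3097 + -0.048117·33.6676 = 0.1921  (Ford)
  w_2 = 0.784564·0.6977 + -0.048117·9.0530 = 0.1118  (Starbucks)
Σw_i=1.0000  μᵀw=0.1060
σ²=wᵀΣw=λ₁·μ_p+λ₂ = 0.784564·0.106 + -0.048117 = 0.035047 ≈ 0.0350
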